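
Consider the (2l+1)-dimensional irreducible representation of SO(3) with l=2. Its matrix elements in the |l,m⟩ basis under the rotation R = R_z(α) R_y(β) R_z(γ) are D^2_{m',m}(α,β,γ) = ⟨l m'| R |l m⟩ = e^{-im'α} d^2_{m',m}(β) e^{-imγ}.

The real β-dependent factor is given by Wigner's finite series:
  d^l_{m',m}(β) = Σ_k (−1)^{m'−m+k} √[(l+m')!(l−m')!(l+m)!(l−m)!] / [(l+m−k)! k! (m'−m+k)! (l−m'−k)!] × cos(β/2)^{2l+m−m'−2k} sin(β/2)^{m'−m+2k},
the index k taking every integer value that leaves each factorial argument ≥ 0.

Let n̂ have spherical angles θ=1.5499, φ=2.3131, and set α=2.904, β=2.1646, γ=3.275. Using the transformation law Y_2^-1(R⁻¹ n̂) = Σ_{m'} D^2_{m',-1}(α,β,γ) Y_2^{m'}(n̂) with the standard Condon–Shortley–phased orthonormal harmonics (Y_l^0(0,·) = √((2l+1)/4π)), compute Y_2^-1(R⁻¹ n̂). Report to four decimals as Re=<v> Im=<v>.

Need the full column D^2_{m',-1} for m'=−2..2 at α=2.904, β=2.1646, γ=3.275.
cos(β/2)=0.469299, sin(β/2)=0.883040
d^2_{-2,-1}: single k=1 term ⇒ +0.182540;  D = -0.171982+0.061181i
d^2_{-1,-1}: k∈[0..1] ⇒ +0.048506 -0.515205 = -0.466699;  D = -0.464168+0.048535i
d^2_{0,-1}: k∈[0..1] ⇒ -0.223565 +0.791526 = +0.567961;  D = -0.562915-0.075546i
d^2_{1,-1}: k∈[0..1] ⇒ +0.515205 -0.608024 = -0.092819;  D = -0.086504-0.033651i
d^2_{2,-1}: single k=0 term ⇒ -0.646278;  D = +0.530241+0.369486i
Y_2^{m'}(θ=1.5499,φ=2.3131) and Σ D·Y over m':
  (-0.1720+0.0612i)·(-0.0332+0.3847i)  (-0.4642+0.0485i)·(-0.0109-0.0119i)  (-0.5629-0.0755i)·(-0.3150+0.0000i)  (-0.0865-0.0337i)·(+0.0109-0.0119i)  (+0.5302+0.3695i)·(-0.0332-0.3847i)
Y_2^-1(R⁻¹ n̂) = +0.288292-0.254992i

Re=0.2883 Im=-0.2550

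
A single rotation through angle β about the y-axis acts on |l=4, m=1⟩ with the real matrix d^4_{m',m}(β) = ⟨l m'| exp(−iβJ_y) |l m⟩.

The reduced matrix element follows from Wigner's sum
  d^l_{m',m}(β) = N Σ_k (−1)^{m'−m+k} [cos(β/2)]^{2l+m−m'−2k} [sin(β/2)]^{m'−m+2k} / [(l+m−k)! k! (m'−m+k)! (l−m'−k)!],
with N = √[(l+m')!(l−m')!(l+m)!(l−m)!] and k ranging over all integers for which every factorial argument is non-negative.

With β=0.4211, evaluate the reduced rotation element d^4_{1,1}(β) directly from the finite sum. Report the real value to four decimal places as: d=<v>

d^4_{1,1}(β=0.4211) via Wigner's sum:
Half-angle: c=0.977916, s=0.208998. N=√(120·6·120·6)=720.000000
k∈{0,1,2,3} keeps every argument non-negative
  k=0: (−1)^0·720.0000/(720)·0.9779^8·0.2090^0 = +0.836398
  k=1: (−1)^1·720.0000/(48)·0.9779^6·0.2090^2 = -0.573039
  k=2: (−1)^2·720.0000/(24)·0.9779^4·0.2090^4 = +0.052347
  k=3: (−1)^3·720.0000/(72)·0.9779^2·0.2090^6 = -0.000797
d^4_{1,1}(0.4211) = +0.836398 -0.573039 +0.052347 -0.000797 = +0.314909

d=0.3149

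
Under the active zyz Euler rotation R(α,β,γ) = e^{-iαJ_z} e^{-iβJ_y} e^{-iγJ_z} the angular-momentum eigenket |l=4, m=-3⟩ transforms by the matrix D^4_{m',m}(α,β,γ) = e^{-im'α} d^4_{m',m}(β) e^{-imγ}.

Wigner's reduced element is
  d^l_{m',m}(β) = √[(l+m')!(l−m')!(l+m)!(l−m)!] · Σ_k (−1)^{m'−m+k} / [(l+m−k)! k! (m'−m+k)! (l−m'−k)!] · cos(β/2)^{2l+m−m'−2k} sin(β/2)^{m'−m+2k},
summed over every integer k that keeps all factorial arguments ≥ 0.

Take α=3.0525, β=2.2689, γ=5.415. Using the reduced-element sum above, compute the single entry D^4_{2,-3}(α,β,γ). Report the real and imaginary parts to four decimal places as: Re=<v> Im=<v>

Re=-0.2084 Im=-0.1811

First d^4_{2,-3}(β=2.2689), then the phase factors e^{-i(2)α} and e^{-i(-3)γ}:
Half-angle: c=0.422631, s=0.906302. N=√(720·2·1·5040)=2693.993318
Admissible k: 0..1 (factorial args all ≥0)
  k=0: (−1)^5·2693.9933/(240)·0.4226^3·0.9063^5 = -0.518124
  k=1: (−1)^6·2693.9933/(720)·0.4226^1·0.9063^7 = +0.794210
d^4_{2,-3}(2.2689) = -0.518124 +0.794210 = +0.276086
Phases: e^{-i·(2)·3.0525}=+0.984167+0.177244i, e^{-i·(-3)·5.415}=-0.859228-0.511592i ⇒ D=-0.208431-0.181053i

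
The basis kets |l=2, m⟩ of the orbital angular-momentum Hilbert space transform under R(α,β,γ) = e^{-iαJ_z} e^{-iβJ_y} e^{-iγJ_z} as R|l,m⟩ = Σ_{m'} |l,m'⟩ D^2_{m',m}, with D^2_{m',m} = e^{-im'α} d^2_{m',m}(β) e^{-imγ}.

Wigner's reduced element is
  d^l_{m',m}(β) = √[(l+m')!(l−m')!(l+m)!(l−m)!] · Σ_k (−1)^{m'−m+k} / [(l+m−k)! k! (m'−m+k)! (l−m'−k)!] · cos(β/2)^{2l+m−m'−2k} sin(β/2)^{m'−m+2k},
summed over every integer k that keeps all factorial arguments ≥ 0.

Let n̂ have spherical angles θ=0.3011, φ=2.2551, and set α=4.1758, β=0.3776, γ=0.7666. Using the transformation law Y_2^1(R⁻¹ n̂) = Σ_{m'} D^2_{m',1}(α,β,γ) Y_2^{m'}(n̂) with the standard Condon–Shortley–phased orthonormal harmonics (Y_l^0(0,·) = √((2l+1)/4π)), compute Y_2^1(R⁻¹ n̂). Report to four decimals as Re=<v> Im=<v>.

Need the full column D^2_{m',1} for m'=−2..2 at α=4.1758, β=0.3776, γ=0.7666.
cos(β/2)=0.982230, sin(β/2)=0.187680
d^2_{-2,1}: single k=3 term ⇒ +0.012987;  D = +0.003451+0.012520i
d^2_{-1,1}: k∈[2..3] ⇒ +0.101950 -0.001241 = +0.100709;  D = -0.097124-0.026630i
d^2_{0,1}: k∈[1..2] ⇒ +0.435647 -0.015905 = +0.419741;  D = +0.302328-0.291170i
d^2_{1,1}: k∈[0..1] ⇒ +0.930793 -0.101950 = +0.828843;  D = +0.188967+0.807015i
d^2_{2,1}: single k=0 term ⇒ -0.355704;  D = +0.339118+0.107351i
Y_2^{m'}(θ=0.3011,φ=2.2551) and Σ D·Y over m':
  (+0.0035+0.0125i)·(-0.0068+0.0333i)  (-0.0971-0.0266i)·(-0.1383-0.1695i)  (+0.3023-0.2912i)·(+0.5476+0.0000i)  (+0.1890+0.8070i)·(+0.1383-0.1695i)  (+0.3391+0.1074i)·(-0.0068-0.0333i)
Y_2^1(R⁻¹ n̂) = +0.338244-0.071689i

Re=0.3382 Im=-0.0717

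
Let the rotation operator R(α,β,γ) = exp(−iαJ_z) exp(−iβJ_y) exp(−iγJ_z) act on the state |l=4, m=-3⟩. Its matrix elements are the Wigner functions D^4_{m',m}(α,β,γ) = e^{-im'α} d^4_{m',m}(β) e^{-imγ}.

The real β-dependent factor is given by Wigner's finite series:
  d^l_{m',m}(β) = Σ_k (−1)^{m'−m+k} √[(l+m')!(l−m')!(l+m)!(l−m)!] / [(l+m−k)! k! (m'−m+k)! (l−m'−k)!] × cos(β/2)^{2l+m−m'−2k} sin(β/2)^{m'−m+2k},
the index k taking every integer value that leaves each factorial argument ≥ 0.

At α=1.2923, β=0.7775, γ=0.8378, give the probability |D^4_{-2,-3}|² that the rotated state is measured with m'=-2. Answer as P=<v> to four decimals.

Split into d^4_{-2,-3}(β=0.7775) × two z-phases.
With c≡cos(β/2)=0.925384 and s≡sin(β/2)=0.379032, N=[2·720·1·5040]^{1/2}=2693.993318
Admissible k: 0..1 (factorial args all ≥0)
  k=0: (−1)^1·2693.9933/(720)·0.9254^7·0.3790^1 = -0.824124
  k=1: (−1)^2·2693.9933/(240)·0.9254^5·0.3790^3 = +0.414784
d^4_{-2,-3}(0.7775) = -0.824124 +0.414784 = -0.409340
|D^4_{-2,-3}|² = |d^4_{-2,-3}(β)|² = (-0.409340)² = 0.167559 (the z-rotation phases have unit modulus)

P=0.1676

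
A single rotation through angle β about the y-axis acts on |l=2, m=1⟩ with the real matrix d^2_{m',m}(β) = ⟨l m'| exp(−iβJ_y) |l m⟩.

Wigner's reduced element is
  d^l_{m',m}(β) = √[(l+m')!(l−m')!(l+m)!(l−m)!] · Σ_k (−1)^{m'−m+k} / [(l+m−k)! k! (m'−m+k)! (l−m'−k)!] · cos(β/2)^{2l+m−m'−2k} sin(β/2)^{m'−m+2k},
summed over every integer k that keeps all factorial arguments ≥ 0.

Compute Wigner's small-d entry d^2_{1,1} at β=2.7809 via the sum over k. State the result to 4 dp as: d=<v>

d^2_{1,1}(β=2.7809) via Wigner's sum:
Half-angle: c=0.179370, s=0.983782. N=√(6·1·6·1)=6.000000
k: max(0,(1)−(1))=0 … min(2+(1),2−(1))=1
  k=0: (−1)^0·6.0000/(6)·0.1794^4·0.9838^0 = +0.001035
  k=1: (−1)^1·6.0000/(2)·0.1794^2·0.9838^2 = -0.093416
d^2_{1,1}(2.7809) = +0.001035 -0.093416 = -0.092381

d=-0.0924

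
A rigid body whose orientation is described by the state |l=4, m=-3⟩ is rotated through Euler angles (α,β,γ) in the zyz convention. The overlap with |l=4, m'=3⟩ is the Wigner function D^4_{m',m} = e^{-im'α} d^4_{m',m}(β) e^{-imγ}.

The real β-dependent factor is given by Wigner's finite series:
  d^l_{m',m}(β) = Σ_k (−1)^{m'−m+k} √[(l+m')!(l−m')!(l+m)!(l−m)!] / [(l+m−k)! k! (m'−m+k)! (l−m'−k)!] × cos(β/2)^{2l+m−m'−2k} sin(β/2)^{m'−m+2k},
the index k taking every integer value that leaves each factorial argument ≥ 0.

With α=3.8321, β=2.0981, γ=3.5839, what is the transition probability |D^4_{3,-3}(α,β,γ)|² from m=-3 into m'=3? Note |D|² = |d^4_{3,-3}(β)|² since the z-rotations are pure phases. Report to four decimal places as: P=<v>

P=0.1757

Split into d^4_{3,-3}(β=2.0981) × two z-phases.
With c≡cos(β/2)=0.498395 and s≡sin(β/2)=0.866950, N=[5040·1·1·5040]^{1/2}=5040.000000
k∈{0,1} keeps every argument non-negative
  k=0: (−1)^6·5040.0000/(720)·0.4984^2·0.8670^6 = +0.738261
  k=1: (−1)^7·5040.0000/(5040)·0.4984^0·0.8670^8 = -0.319119
d^4_{3,-3}(2.0981) = +0.738261 -0.319119 = +0.419142
|D^4_{3,-3}|² = |d^4_{3,-3}(β)|² = (+0.419142)² = 0.175680 (the z-rotation phases have unit modulus)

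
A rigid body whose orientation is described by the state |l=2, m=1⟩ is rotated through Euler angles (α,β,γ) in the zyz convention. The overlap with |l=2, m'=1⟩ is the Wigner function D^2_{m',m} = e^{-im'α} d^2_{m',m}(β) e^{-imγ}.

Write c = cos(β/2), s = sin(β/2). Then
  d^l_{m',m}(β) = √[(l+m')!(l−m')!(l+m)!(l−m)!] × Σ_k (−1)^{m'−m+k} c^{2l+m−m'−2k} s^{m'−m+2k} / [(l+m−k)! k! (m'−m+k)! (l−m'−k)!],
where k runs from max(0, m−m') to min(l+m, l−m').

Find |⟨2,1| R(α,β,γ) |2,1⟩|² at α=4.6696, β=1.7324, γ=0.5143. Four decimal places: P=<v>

P=0.3075

D^2_{1,1}(4.6696,1.7324,0.5143) = e^{-i·1·4.6696}·d^2_{1,1}(1.7324)·e^{-i·1·0.5143}. Compute d first:
With c≡cos(β/2)=0.647726 and s≡sin(β/2)=0.761873, N=[6·1·6·1]^{1/2}=6.000000
Admissible k: 0..1 (factorial args all ≥0)
  k=0: (−1)^0·6.0000/(6)·0.6477^4·0.7619^0 = +0.176022
  k=1: (−1)^1·6.0000/(2)·0.6477^2·0.7619^2 = -0.730583
d^2_{1,1}(1.7324) = +0.176022 -0.730583 = -0.554561
|D^2_{1,1}|² = |d^2_{1,1}(β)|² = (-0.554561)² = 0.307538 (the z-rotation phases have unit modulus)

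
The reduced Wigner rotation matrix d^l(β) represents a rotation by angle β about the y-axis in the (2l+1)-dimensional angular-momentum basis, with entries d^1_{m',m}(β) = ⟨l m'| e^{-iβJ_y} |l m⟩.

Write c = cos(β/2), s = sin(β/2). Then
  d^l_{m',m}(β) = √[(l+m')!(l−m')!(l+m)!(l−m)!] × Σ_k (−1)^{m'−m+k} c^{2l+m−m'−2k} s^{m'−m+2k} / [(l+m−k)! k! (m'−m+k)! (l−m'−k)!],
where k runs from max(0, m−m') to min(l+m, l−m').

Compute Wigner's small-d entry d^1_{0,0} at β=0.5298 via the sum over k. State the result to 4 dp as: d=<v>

d^1_{0,0}(β=0.5298) via Wigner's sum:
Half-angle: c=0.965119, s=0.261813. N=√(1·1·1·1)=1.000000
Admissible k: 0..1 (factorial args all ≥0)
  k=0: (−1)^0·1.0000/(1)·0.9651^2·0.2618^0 = +0.931454
  k=1: (−1)^1·1.0000/(1)·0.9651^0·0.2618^2 = -0.068546
d^1_{0,0}(0.5298) = +0.931454 -0.068546 = +0.862908

d=0.8629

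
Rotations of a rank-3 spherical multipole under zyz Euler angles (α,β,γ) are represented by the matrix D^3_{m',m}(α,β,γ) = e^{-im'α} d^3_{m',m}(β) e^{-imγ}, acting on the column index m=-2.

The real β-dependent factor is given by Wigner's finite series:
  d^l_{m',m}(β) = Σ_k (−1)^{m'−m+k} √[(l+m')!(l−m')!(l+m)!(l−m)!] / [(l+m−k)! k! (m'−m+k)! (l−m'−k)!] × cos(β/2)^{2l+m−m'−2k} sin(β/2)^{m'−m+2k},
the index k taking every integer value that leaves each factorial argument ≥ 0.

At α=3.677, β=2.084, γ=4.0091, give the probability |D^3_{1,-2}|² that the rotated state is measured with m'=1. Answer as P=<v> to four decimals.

First d^3_{1,-2}(β=2.084), then the phase factors e^{-i(1)α} and e^{-i(-2)γ}:
c=cos(2.084/2)=0.504494, s=sin(2.084/2)=0.863415; N=√[24·2·1·120]=75.894664
Admissible k: 0..1 (factorial args all ≥0)
  k=0: (−1)^3·75.8947/(12)·0.5045^3·0.8634^3 = -0.522706
  k=1: (−1)^4·75.8947/(24)·0.5045^1·0.8634^5 = +0.765516
d^3_{1,-2}(2.084) = -0.522706 +0.765516 = +0.242809
|D^3_{1,-2}|² = |d^3_{1,-2}(β)|² = (+0.242809)² = 0.058956 (the z-rotation phases have unit modulus)

P=0.0590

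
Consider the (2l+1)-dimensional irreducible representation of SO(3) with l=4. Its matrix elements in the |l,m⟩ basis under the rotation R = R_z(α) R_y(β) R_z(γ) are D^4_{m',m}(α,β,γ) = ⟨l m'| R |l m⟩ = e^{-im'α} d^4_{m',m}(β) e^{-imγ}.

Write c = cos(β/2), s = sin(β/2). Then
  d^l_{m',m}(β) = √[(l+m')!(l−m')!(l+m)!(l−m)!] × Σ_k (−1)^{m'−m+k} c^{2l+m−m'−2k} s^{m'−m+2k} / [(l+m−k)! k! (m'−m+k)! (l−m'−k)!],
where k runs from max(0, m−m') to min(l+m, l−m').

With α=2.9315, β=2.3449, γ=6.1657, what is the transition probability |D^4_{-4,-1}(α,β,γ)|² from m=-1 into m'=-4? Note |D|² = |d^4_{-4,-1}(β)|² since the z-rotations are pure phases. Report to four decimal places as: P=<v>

Split into d^4_{-4,-1}(β=2.3449) × two z-phases.
c=cos(2.3449/2)=0.387895, s=sin(2.3449/2)=0.921704; N=√[1·40320·6·120]=5387.986637
Admissible k: 3..3 (factorial args all ≥0)
  k=3: (−1)^0·5387.9866/(720)·0.3879^5·0.9217^3 = +0.051456
d^4_{-4,-1}(2.3449) = +0.051456
|D^4_{-4,-1}|² = |d^4_{-4,-1}(β)|² = (+0.051456)² = 0.002648 (the z-rotation phases have unit modulus)

P=0.0026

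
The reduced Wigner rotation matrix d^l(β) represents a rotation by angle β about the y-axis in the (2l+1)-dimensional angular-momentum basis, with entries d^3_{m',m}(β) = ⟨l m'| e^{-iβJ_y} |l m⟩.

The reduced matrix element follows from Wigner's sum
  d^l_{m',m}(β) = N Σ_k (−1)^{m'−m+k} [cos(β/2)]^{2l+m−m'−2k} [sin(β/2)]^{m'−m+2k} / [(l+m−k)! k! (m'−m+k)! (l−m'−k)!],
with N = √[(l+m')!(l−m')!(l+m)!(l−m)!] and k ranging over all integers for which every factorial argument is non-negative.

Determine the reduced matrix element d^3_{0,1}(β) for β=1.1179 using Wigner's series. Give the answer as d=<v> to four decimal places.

d^3_{0,1}(β=1.1179) via Wigner's sum:
c=cos(1.1179/2)=0.847812, s=sin(1.1179/2)=0.530296; N=√[6·6·24·2]=41.569219
k∈{1,2,3} keeps every argument non-negative
  k=1: (−1)^0·41.5692/(12)·0.8478^5·0.5303^1 = +0.804652
  k=2: (−1)^1·41.5692/(4)·0.8478^3·0.5303^3 = -0.944424
  k=3: (−1)^2·41.5692/(12)·0.8478^1·0.5303^5 = +0.123164
d^3_{0,1}(1.1179) = +0.804652 -0.944424 +0.123164 = -0.016608

d=-0.0166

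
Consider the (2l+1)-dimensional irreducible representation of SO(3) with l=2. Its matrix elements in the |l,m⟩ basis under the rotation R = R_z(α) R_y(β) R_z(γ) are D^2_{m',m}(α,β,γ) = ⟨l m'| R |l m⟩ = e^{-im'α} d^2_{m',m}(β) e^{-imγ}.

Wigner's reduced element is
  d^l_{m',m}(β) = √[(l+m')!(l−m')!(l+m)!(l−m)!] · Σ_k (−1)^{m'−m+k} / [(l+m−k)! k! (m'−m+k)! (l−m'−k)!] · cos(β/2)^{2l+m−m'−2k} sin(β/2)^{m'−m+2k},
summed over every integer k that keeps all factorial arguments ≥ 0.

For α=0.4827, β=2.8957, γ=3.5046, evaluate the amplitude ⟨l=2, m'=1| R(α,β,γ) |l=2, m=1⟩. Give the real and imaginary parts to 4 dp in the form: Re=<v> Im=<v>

Re=0.0293 Im=-0.0331

Split into d^2_{1,1}(β=2.8957) × two z-phases.
c=cos(2.8957/2)=0.122637, s=sin(2.8957/2)=0.992452; N=√[6·1·6·1]=6.000000
The bounds max(0,m−m')=0 and min(l+m,l−m')=1 give 2 terms
  k=0: (−1)^0·6.0000/(6)·0.1226^4·0.9925^0 = +0.000226
  k=1: (−1)^1·6.0000/(2)·0.1226^2·0.9925^2 = -0.044441
d^2_{1,1}(2.8957) = +0.000226 -0.044441 = -0.044215
Phases: e^{-i·(1)·0.4827}=+0.885745-0.464172i, e^{-i·(1)·3.5046}=-0.934833+0.355087i ⇒ D=+0.029323-0.033092i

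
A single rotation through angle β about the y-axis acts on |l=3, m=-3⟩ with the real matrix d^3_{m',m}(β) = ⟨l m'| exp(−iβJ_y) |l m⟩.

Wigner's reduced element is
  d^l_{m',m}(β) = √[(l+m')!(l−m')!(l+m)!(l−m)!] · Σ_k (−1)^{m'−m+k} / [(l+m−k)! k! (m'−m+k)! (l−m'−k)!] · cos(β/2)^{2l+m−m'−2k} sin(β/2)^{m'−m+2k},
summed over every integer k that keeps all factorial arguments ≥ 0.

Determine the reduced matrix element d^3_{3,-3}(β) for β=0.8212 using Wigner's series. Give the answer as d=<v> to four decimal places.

d^3_{3,-3}(β=0.8212) via Wigner's sum:
Half-angle: c=0.916881, s=0.399160. N=√(720·1·1·720)=720.000000
The bounds max(0,m−m')=0 and min(l+m,l−m')=0 give 1 term
  k=0: (−1)^6·720.0000/(720)·0.9169^0·0.3992^6 = +0.004045
d^3_{3,-3}(0.8212) = +0.004045

d=0.0040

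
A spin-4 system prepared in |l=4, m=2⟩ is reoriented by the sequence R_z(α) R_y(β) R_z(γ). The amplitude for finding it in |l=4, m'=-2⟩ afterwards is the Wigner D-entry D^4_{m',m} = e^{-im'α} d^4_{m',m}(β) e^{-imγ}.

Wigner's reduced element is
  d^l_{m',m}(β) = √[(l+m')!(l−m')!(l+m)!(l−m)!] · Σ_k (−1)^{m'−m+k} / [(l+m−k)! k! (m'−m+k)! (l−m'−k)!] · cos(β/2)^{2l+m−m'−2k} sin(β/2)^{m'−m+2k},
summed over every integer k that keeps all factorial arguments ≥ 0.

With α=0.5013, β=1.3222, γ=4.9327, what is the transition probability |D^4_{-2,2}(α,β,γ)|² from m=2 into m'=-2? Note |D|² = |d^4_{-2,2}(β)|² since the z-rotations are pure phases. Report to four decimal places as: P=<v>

D^4_{-2,2}(0.5013,1.3222,4.9327) = e^{-i·-2·0.5013}·d^4_{-2,2}(1.3222)·e^{-i·2·4.9327}. Compute d first:
With c≡cos(β/2)=0.789317 and s≡sin(β/2)=0.613985, N=[2·720·720·2]^{1/2}=1440.000000
The bounds max(0,m−m')=4 and min(l+m,l−m')=6 give 3 terms
  k=4: (−1)^0·1440.0000/(96)·0.7893^4·0.6140^4 = +0.827428
  k=5: (−1)^1·1440.0000/(120)·0.7893^2·0.6140^6 = -0.400528
  k=6: (−1)^2·1440.0000/(1440)·0.7893^0·0.6140^8 = +0.020196
d^4_{-2,2}(1.3222) = +0.827428 -0.400528 +0.020196 = +0.447096
|D^4_{-2,2}|² = |d^4_{-2,2}(β)|² = (+0.447096)² = 0.199895 (the z-rotation phases have unit modulus)

P=0.1999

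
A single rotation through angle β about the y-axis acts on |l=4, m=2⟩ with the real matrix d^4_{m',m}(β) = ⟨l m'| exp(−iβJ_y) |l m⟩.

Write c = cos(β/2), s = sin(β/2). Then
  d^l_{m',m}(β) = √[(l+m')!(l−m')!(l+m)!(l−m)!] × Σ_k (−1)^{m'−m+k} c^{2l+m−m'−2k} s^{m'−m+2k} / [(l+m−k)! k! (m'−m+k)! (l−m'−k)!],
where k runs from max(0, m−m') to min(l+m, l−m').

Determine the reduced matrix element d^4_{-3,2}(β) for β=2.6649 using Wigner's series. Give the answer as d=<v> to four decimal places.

d=-0.5947

d^4_{-3,2}(β=2.6649) via Wigner's sum:
c=cos(2.6649/2)=0.236096, s=sin(2.6649/2)=0.971730; N=√[1·5040·720·2]=2693.993318
k: max(0,(2)−(-3))=5 … min(4+(2),4−(-3))=6
  k=5: (−1)^0·2693.9933/(240)·0.2361^3·0.9717^5 = +0.127991
  k=6: (−1)^1·2693.9933/(720)·0.2361^1·0.9717^7 = -0.722722
d^4_{-3,2}(2.6649) = +0.127991 -0.722722 = -0.594731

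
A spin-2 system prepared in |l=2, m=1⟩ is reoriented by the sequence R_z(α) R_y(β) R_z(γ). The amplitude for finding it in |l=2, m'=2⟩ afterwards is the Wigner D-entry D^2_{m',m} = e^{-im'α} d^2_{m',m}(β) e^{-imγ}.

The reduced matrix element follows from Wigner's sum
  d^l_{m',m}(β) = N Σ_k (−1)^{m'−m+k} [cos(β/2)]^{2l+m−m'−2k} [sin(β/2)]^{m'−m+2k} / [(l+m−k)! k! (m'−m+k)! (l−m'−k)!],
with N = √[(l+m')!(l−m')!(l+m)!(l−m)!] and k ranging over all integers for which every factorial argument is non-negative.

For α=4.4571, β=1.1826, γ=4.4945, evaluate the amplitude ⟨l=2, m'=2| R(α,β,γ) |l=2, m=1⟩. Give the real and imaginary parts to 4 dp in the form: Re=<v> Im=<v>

Re=-0.4247 Im=0.4761

Split into d^2_{2,1}(β=1.1826) × two z-phases.
Half-angle: c=0.830217, s=0.557441. N=√(24·1·6·1)=12.000000
Admissible k: 0..0 (factorial args all ≥0)
  k=0: (−1)^1·12.0000/(6)·0.8302^3·0.5574^1 = -0.637974
d^2_{2,1}(1.1826) = -0.637974
Phases: e^{-i·(2)·4.4571}=-0.872462-0.488682i, e^{-i·(1)·4.4945}=-0.216169+0.976356i ⇒ D=-0.424716+0.476054i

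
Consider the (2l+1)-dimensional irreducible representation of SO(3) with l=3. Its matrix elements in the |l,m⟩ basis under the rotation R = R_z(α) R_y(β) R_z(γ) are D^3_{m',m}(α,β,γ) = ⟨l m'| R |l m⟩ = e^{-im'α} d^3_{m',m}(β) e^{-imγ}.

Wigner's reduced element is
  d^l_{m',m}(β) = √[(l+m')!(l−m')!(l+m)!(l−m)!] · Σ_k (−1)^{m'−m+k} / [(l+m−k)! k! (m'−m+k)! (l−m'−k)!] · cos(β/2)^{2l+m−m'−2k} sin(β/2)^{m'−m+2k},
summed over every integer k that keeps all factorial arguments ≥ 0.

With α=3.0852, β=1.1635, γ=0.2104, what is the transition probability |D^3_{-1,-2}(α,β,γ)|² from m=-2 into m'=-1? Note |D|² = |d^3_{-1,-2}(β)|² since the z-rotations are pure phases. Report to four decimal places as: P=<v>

Split into d^3_{-1,-2}(β=1.1635) × two z-phases.
Half-angle: c=0.835502, s=0.549487. N=√(2·24·1·120)=75.894664
Admissible k: 0..1 (factorial args all ≥0)
  k=0: (−1)^1·75.8947/(24)·0.8355^5·0.5495^1 = -0.707450
  k=1: (−1)^2·75.8947/(12)·0.8355^3·0.5495^3 = +0.611991
d^3_{-1,-2}(1.1635) = -0.707450 +0.611991 = -0.095459
|D^3_{-1,-2}|² = |d^3_{-1,-2}(β)|² = (-0.095459)² = 0.009112 (the z-rotation phases have unit modulus)

P=0.0091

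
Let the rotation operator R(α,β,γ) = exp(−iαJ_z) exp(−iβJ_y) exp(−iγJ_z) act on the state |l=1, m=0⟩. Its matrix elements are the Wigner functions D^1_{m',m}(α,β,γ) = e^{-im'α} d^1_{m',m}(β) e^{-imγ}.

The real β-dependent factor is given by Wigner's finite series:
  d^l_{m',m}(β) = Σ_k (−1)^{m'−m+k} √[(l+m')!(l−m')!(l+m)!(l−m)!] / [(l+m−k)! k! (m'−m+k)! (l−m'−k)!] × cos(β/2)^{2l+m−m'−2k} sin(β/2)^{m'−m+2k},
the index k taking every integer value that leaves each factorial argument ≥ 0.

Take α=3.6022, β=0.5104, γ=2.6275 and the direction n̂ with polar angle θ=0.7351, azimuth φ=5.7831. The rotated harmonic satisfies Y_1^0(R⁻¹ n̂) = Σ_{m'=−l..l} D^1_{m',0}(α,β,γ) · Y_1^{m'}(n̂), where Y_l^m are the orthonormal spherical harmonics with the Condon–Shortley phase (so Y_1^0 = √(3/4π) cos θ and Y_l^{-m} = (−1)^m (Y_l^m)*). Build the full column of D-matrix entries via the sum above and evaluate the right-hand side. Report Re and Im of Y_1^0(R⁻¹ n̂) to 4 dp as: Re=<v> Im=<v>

Re=0.2245 Im=0.0000

Need the full column D^1_{m',0} for m'=−1..1 at α=3.6022, β=0.5104, γ=2.6275.
cos(β/2)=0.967613, sin(β/2)=0.252439
d^1_{-1,0}: single k=1 term ⇒ +0.345440;  D = -0.309439-0.153546i
d^1_{0,0}: k∈[0..1] ⇒ +0.936275 -0.063725 = +0.872549;  D = +0.872549+0.000000i
d^1_{1,0}: single k=0 term ⇒ -0.345440;  D = +0.309439-0.153546i
Y_1^{m'}(θ=0.7351,φ=5.7831) and Σ D·Y over m':
  (-0.3094-0.1535i)·(+0.2033+0.1111i)  (+0.8725+0.0000i)·(+0.3624+0.0000i)  (+0.3094-0.1535i)·(-0.2033+0.1111i)
Y_1^0(R⁻¹ n̂) = +0.224516+0.000000i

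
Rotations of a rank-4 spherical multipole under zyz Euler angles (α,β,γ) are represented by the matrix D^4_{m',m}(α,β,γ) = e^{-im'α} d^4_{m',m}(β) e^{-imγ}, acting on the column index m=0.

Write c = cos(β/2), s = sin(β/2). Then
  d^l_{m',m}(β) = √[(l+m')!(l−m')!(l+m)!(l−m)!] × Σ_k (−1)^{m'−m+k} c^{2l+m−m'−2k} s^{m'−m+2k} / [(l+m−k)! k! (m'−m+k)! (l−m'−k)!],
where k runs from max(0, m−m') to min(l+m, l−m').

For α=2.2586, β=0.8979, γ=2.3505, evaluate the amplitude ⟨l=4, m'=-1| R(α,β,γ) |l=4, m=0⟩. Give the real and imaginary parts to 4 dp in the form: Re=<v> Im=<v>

First d^4_{-1,0}(β=0.8979), then the phase factors e^{-i(-1)α} and e^{-i(0)γ}:
With c≡cos(β/2)=0.900903 and s≡sin(β/2)=0.434020, N=[6·120·24·24]^{1/2}=643.987578
k∈{1,2,3,4} keeps every argument non-negative
  k=1: (−1)^0·643.9876/(144)·0.9009^7·0.4340^1 = +0.934914
  k=2: (−1)^1·643.9876/(24)·0.9009^5·0.4340^3 = -1.301925
  k=3: (−1)^2·643.9876/(24)·0.9009^3·0.4340^5 = +0.302168
  k=4: (−1)^3·643.9876/(144)·0.9009^1·0.4340^7 = -0.011689
d^4_{-1,0}(0.8979) = +0.934914 -1.301925 +0.302168 -0.011689 = -0.076531
Attach z-rotation phases: D = e^{-i(-1)(2.2586)}·(-0.076531)·e^{-i(0)(2.3505)} = +0.048585-0.059131i

Re=0.0486 Im=-0.0591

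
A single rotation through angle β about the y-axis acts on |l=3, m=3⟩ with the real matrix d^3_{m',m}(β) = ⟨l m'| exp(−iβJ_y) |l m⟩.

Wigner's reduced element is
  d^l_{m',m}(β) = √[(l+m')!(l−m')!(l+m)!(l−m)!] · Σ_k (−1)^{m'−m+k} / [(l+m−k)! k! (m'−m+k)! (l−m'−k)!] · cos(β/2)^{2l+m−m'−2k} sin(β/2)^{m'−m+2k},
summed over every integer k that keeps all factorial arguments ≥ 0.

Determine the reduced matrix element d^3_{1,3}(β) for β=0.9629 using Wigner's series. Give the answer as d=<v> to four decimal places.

d^3_{1,3}(β=0.9629) via Wigner's sum:
c=cos(0.9629/2)=0.886324, s=sin(0.9629/2)=0.463065; N=√[24·2·720·1]=185.903201
k∈{2} keeps every argument non-negative
  k=2: (−1)^0·185.9032/(48)·0.8863^4·0.4631^2 = +0.512507
d^3_{1,3}(0.9629) = +0.512507

d=0.5125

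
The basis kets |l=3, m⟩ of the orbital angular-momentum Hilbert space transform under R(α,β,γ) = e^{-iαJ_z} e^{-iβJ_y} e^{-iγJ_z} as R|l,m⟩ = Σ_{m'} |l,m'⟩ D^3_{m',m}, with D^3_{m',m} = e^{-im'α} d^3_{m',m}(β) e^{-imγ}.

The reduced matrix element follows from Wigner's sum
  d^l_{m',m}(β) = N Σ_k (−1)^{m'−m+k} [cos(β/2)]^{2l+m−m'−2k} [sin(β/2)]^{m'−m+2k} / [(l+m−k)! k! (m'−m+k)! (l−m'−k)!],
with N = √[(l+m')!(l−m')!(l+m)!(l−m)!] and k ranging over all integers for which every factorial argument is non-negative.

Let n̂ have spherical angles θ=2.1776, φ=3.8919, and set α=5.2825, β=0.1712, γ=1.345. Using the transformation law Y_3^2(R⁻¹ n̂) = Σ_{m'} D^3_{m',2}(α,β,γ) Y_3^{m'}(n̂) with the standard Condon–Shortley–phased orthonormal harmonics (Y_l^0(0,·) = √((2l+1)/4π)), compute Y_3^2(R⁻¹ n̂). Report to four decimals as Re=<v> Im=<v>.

Re=-0.1997 Im=-0.3356

Need the full column D^3_{m',2} for m'=−3..3 at α=5.2825, β=0.1712, γ=1.345.
cos(β/2)=0.996339, sin(β/2)=0.085496
d^3_{-3,2}: single k=5 term ⇒ +0.000011;  D = +0.000009+0.000006i
d^3_{-2,2}: k∈[4..5] ⇒ +0.000265 -0.000000 = +0.000265;  D = -0.000006+0.000265i
d^3_{-1,2}: k∈[3..4] ⇒ +0.003909 -0.000014 = +0.003895;  D = -0.003322+0.002033i
d^3_{0,2}: k∈[2..3] ⇒ +0.039453 -0.000291 = +0.039162;  D = -0.035236-0.017090i
d^3_{1,2}: k∈[1..2] ⇒ +0.265447 -0.003909 = +0.261538;  D = -0.030925-0.259703i
d^3_{2,2}: k∈[0..1] ⇒ +0.978231 -0.036015 = +0.942216;  D = +0.727502-0.598759i
d^3_{3,2}: single k=0 term ⇒ -0.205614;  D = -0.195684-0.063127i
Y_3^{m'}(θ=2.1776,φ=3.8919) and Σ D·Y over m':
  (+0.0000+0.0000i)·(+0.1455+0.1798i)  (-0.0000+0.0003i)·(-0.0276+0.3923i)  (-0.0033+0.0020i)·(-0.1215+0.1133i)  (-0.0352-0.0171i)·(+0.2924+0.0000i)  (-0.0309-0.2597i)·(+0.1215+0.1133i)  (+0.7275-0.5988i)·(-0.0276-0.3923i)  (-0.1957-0.0631i)·(-0.1455+0.1798i)
Y_3^2(R⁻¹ n̂) = -0.199712-0.335595i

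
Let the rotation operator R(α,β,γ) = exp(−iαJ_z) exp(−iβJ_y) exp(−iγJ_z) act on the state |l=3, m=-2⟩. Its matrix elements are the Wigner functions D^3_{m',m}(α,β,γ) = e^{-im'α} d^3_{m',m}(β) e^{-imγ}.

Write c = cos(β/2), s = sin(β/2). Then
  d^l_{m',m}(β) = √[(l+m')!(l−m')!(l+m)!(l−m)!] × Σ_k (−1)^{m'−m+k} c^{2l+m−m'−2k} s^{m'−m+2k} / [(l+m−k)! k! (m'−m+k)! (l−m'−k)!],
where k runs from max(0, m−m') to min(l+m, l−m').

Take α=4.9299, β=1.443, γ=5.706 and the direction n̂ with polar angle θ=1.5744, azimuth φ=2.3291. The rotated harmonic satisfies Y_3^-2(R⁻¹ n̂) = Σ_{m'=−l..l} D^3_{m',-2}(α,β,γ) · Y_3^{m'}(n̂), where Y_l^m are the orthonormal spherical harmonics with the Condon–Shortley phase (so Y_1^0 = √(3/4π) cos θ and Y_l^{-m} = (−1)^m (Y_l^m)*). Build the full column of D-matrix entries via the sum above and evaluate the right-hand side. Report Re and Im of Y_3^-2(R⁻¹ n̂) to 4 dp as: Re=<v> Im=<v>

Re=0.1758 Im=-0.1636

Need the full column D^3_{m',-2} for m'=−3..3 at α=4.9299, β=1.443, γ=5.706.
cos(β/2)=0.750816, sin(β/2)=0.660512
d^3_{-3,-2}: single k=1 term ⇒ +0.386032;  D = +0.185696+0.338434i
d^3_{-2,-2}: k∈[0..1] ⇒ +0.179143 -0.693210 = -0.514066;  D = +0.386699-0.338716i
d^3_{-1,-2}: k∈[0..1] ⇒ -0.498365 +0.771386 = +0.273021;  D = -0.219973-0.161716i
d^3_{0,-2}: k∈[0..1] ⇒ +0.759373 -0.587691 = +0.171682;  D = +0.069444-0.157010i
d^3_{1,-2}: k∈[0..1] ⇒ -0.771386 +0.298494 = -0.472892;  D = -0.463567-0.093446i
d^3_{2,-2}: k∈[0..1] ⇒ +0.536486 -0.083039 = +0.453447;  D = +0.008432+0.453369i
d^3_{3,-2}: single k=0 term ⇒ -0.231213;  D = +0.224798-0.054085i
Y_3^{m'}(θ=1.5744,φ=2.3291) and Σ D·Y over m':
  (+0.1857+0.3384i)·(+0.3180-0.2701i)  (+0.3867-0.3387i)·(+0.0002-0.0037i)  (-0.2200-0.1617i)·(+0.2222+0.2346i)  (+0.0694-0.1570i)·(+0.0040+0.0000i)  (-0.4636-0.0934i)·(-0.2222+0.2346i)  (+0.0084+0.4534i)·(+0.0002+0.0037i)  (+0.2248-0.0541i)·(-0.3180-0.2701i)
Y_3^-2(R⁻¹ n̂) = +0.175810-0.163591i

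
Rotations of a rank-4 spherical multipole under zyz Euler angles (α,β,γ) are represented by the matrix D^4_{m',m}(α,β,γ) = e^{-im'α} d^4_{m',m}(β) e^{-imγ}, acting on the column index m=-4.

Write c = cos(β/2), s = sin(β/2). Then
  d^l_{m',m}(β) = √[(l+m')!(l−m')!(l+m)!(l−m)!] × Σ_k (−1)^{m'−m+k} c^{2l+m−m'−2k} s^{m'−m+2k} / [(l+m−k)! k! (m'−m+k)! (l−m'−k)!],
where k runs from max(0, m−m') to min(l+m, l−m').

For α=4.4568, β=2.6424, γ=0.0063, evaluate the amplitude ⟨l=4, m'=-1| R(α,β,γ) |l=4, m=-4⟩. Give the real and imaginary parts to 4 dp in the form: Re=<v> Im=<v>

Split into d^4_{-1,-4}(β=2.6424) × two z-phases.
With c≡cos(β/2)=0.247013 and s≡sin(β/2)=0.969012, N=[6·120·1·40320]^{1/2}=5387.986637
k: max(0,(-4)−(-1))=0 … min(4+(-4),4−(-1))=0
  k=0: (−1)^3·5387.9866/(720)·0.2470^5·0.9690^3 = -0.006262
d^4_{-1,-4}(2.6424) = -0.006262
Phases: e^{-i·(-1)·4.4568}=-0.252815-0.967515i, e^{-i·(-4)·0.0063}=+0.999682+0.025197i ⇒ D=+0.001430+0.006096i

Re=0.0014 Im=0.0061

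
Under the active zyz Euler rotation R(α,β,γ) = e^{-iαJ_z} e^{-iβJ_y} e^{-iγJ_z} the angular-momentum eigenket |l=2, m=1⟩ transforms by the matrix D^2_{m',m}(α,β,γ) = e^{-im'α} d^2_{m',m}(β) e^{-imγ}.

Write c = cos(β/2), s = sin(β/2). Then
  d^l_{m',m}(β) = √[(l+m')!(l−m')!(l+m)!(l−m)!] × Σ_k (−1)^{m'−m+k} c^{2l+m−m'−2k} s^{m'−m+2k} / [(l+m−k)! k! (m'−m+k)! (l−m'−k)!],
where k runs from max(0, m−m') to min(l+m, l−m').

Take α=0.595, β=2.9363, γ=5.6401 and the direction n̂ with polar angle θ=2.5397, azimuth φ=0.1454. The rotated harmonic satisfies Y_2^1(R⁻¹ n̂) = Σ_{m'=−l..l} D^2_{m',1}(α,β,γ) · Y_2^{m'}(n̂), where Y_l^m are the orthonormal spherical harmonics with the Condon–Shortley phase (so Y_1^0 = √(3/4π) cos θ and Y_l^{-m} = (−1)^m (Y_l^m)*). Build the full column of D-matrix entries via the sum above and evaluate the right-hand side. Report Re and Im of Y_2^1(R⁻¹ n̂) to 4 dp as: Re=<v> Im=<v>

Re=0.0827 Im=0.2783

Need the full column D^2_{m',1} for m'=−2..2 at α=0.595, β=2.9363, γ=5.6401.
cos(β/2)=0.102466, sin(β/2)=0.994736
d^2_{-2,1}: single k=3 term ⇒ +0.201713;  D = -0.052303+0.194815i
d^2_{-1,1}: k∈[2..3] ⇒ +0.031167 -0.979112 = -0.947944;  D = -0.309605-0.895959i
d^2_{0,1}: k∈[1..2] ⇒ +0.002621 -0.247047 = -0.244426;  D = -0.195602-0.146574i
d^2_{1,1}: k∈[0..1] ⇒ +0.000110 -0.031167 = -0.031057;  D = -0.031021-0.001493i
d^2_{2,1}: single k=0 term ⇒ -0.002140;  D = -0.001828+0.001113i
Y_2^{m'}(θ=2.5397,φ=0.1454) and Σ D·Y over m':
  (-0.0523+0.1948i)·(+0.1186-0.0355i)  (-0.3096-0.8960i)·(-0.3567+0.0522i)  (-0.1956-0.1466i)·(+0.3275+0.0000i)  (-0.0310-0.0015i)·(+0.3567+0.0522i)  (-0.0018+0.0011i)·(+0.1186+0.0355i)
Y_2^1(R⁻¹ n̂) = +0.082671+0.278343i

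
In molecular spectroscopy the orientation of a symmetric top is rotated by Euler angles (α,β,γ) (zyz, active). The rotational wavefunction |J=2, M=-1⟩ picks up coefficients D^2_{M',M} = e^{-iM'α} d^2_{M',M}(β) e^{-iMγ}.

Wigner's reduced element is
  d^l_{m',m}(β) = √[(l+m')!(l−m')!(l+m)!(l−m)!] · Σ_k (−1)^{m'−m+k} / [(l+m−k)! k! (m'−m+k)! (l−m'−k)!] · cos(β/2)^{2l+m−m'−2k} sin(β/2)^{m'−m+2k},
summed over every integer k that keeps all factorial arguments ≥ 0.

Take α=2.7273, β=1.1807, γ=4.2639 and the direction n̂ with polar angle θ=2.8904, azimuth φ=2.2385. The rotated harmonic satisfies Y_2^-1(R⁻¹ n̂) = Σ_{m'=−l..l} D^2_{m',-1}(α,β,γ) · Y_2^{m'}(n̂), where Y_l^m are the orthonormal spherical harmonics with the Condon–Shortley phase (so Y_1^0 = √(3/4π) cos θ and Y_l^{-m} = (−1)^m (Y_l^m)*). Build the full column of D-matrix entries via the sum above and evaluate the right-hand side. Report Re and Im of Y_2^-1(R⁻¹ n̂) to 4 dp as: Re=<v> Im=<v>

Need the full column D^2_{m',-1} for m'=−2..2 at α=2.7273, β=1.1807, γ=4.2639.
cos(β/2)=0.830746, sin(β/2)=0.556652
d^2_{-2,-1}: single k=1 term ⇒ +0.638290;  D = -0.610954-0.184796i
d^2_{-1,-1}: k∈[0..1] ⇒ +0.476291 -0.641542 = -0.165250;  D = -0.125533-0.107467i
d^2_{0,-1}: k∈[0..1] ⇒ -0.781743 +0.350990 = -0.430753;  D = +0.186776+0.388153i
d^2_{1,-1}: k∈[0..1] ⇒ +0.641542 -0.096014 = +0.545528;  D = +0.018651+0.545209i
d^2_{2,-1}: single k=0 term ⇒ -0.286582;  D = -0.106325+0.266128i
Y_2^{m'}(θ=2.8904,φ=2.2385) and Σ D·Y over m':
  (-0.6110-0.1848i)·(-0.0056+0.0232i)  (-0.1255-0.1075i)·(+0.1152+0.1461i)  (+0.1868+0.3882i)·(+0.5723+0.0000i)  (+0.0187+0.5452i)·(-0.1152+0.1461i)  (-0.1063+0.2661i)·(-0.0056-0.0232i)
Y_2^-1(R⁻¹ n̂) = +0.040814+0.119210i

Re=0.0408 Im=0.1192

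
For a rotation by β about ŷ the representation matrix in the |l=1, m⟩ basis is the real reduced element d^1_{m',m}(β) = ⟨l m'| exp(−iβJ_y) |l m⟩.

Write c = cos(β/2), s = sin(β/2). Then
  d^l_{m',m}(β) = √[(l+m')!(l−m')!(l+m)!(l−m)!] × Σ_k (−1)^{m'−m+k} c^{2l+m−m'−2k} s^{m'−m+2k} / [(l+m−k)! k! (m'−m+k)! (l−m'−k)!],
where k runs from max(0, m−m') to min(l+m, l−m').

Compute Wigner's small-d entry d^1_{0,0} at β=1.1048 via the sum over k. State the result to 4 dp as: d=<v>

d=0.4493

d^1_{0,0}(β=1.1048) via Wigner's sum:
Half-angle: c=0.851268, s=0.524732. N=√(1·1·1·1)=1.000000
k∈{0,1} keeps every argument non-negative
  k=0: (−1)^0·1.0000/(1)·0.8513^2·0.5247^0 = +0.724657
  k=1: (−1)^1·1.0000/(1)·0.8513^0·0.5247^2 = -0.275343
d^1_{0,0}(1.1048) = +0.724657 -0.275343 = +0.449313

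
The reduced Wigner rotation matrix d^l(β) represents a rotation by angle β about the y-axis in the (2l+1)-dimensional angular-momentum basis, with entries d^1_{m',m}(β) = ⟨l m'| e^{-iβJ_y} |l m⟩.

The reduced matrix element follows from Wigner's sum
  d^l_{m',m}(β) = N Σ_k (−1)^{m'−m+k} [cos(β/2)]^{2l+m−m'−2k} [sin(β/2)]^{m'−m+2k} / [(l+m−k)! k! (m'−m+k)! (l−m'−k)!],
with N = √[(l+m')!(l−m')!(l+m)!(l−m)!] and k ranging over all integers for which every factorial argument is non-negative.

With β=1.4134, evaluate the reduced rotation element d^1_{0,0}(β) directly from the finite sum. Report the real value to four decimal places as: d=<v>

d^1_{0,0}(β=1.4134) via Wigner's sum:
c=cos(1.4134/2)=0.760509, s=sin(1.4134/2)=0.649328; N=√[1·1·1·1]=1.000000
Admissible k: 0..1 (factorial args all ≥0)
  k=0: (−1)^0·1.0000/(1)·0.7605^2·0.6493^0 = +0.578374
  k=1: (−1)^1·1.0000/(1)·0.7605^0·0.6493^2 = -0.421626
d^1_{0,0}(1.4134) = +0.578374 -0.421626 = +0.156747

d=0.1567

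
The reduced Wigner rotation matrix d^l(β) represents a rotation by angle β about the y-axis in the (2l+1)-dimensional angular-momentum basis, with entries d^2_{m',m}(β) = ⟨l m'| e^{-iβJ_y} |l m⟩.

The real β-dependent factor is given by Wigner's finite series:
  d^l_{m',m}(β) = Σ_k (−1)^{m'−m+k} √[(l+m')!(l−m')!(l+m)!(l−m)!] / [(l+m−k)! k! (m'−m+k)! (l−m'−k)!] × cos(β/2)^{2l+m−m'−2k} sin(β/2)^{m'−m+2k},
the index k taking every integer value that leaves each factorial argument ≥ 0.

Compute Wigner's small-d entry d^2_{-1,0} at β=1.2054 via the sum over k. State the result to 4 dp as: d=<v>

d=0.4087

d^2_{-1,0}(β=1.2054) via Wigner's sum:
Half-angle: c=0.823808, s=0.566869. N=√(1·6·2·2)=4.898979
k: max(0,(0)−(-1))=1 … min(2+(0),2−(-1))=2
  k=1: (−1)^0·4.8990/(2)·0.8238^3·0.5669^1 = +0.776312
  k=2: (−1)^1·4.8990/(2)·0.8238^1·0.5669^3 = -0.367578
d^2_{-1,0}(1.2054) = +0.776312 -0.367578 = +0.408734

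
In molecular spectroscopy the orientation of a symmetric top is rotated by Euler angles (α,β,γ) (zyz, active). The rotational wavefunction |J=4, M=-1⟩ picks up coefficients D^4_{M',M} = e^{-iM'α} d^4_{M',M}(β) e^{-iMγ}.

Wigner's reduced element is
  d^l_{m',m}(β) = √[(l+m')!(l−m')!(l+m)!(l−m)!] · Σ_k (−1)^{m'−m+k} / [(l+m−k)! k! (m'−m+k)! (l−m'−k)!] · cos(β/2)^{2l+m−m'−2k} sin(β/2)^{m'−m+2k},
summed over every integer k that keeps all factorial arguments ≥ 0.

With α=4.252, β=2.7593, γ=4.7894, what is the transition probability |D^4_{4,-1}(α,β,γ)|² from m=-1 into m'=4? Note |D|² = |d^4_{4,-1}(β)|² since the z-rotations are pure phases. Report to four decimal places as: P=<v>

First d^4_{4,-1}(β=2.7593), then the phase factors e^{-i(4)α} and e^{-i(-1)γ}:
c=cos(2.7593/2)=0.189984, s=sin(2.7593/2)=0.981787; N=√[40320·1·6·120]=5387.986637
k: max(0,(-1)−(4))=0 … min(4+(-1),4−(4))=0
  k=0: (−1)^5·5387.9866/(720)·0.1900^3·0.9818^5 = -0.046810
d^4_{4,-1}(2.7593) = -0.046810
|D^4_{4,-1}|² = |d^4_{4,-1}(β)|² = (-0.046810)² = 0.002191 (the z-rotation phases have unit modulus)

P=0.0022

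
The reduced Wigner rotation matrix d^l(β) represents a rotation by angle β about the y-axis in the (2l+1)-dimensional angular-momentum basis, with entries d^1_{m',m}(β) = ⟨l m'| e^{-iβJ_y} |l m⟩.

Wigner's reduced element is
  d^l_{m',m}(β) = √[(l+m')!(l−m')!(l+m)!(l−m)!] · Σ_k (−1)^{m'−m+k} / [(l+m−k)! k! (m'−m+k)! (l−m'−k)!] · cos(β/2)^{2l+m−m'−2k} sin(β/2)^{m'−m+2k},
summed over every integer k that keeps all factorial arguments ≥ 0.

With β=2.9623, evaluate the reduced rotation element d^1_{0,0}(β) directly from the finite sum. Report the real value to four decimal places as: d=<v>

d^1_{0,0}(β=2.9623) via Wigner's sum:
With c≡cos(β/2)=0.089526 and s≡sin(β/2)=0.995984, N=[1·1·1·1]^{1/2}=1.000000
k: max(0,(0)−(0))=0 … min(1+(0),1−(0))=1
  k=0: (−1)^0·1.0000/(1)·0.0895^2·0.9960^0 = +0.008015
  k=1: (−1)^1·1.0000/(1)·0.0895^0·0.9960^2 = -0.991985
d^1_{0,0}(2.9623) = +0.008015 -0.991985 = -0.983970

d=-0.9840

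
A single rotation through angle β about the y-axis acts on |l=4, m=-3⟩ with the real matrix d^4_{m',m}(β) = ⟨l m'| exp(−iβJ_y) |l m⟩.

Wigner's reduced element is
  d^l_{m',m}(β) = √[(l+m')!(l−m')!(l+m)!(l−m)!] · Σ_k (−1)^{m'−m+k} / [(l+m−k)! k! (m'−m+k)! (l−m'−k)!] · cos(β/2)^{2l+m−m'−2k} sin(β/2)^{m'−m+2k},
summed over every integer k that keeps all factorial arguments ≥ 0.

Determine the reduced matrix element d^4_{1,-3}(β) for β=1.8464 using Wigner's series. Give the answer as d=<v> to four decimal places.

d^4_{1,-3}(β=1.8464) via Wigner's sum:
With c≡cos(β/2)=0.603271 and s≡sin(β/2)=0.797536, N=[120·6·1·5040]^{1/2}=1904.940944
Admissible k: 0..1 (factorial args all ≥0)
  k=0: (−1)^4·1904.9409/(144)·0.6033^4·0.7975^4 = +0.708877
  k=1: (−1)^5·1904.9409/(240)·0.6033^2·0.7975^6 = -0.743357
d^4_{1,-3}(1.8464) = +0.708877 -0.743357 = -0.034481

d=-0.0345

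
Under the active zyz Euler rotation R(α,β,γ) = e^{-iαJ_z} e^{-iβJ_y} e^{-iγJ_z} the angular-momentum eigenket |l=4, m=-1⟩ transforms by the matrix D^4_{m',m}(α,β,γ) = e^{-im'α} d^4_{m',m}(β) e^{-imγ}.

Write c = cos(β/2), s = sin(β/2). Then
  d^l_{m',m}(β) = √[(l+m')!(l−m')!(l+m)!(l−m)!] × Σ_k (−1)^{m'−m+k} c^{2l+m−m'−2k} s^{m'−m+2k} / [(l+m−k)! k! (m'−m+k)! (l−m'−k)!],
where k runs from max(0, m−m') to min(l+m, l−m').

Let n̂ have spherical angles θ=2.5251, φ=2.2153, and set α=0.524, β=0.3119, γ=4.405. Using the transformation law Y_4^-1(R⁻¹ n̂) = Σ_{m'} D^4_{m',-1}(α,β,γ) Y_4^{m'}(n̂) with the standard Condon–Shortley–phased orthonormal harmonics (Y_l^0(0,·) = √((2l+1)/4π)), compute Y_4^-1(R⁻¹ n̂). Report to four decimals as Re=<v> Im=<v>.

Need the full column D^4_{m',-1} for m'=−4..4 at α=0.524, β=0.3119, γ=4.405.
cos(β/2)=0.987864, sin(β/2)=0.155319
d^4_{-4,-1}: single k=3 term ⇒ +0.026379;  D = +0.025755+0.005700i
d^4_{-3,-1}: k∈[2..3] ⇒ +0.177951 -0.007332 = +0.170620;  D = +0.162684-0.051429i
d^4_{-2,-1}: k∈[1..3] ⇒ +0.604980 -0.074776 +0.001232 = +0.531436;  D = +0.358581-0.392230i
d^4_{-1,-1}: k∈[0..3] ⇒ +0.906940 -0.336297 +0.016627 -0.000137 = +0.587133;  D = +0.126187-0.573413i
d^4_{0,-1}: k∈[0..3] ⇒ -0.637705 +0.094585 -0.002338 +0.000010 = -0.545448;  D = +0.165037+0.519882i
d^4_{1,-1}: k∈[0..3] ⇒ +0.224198 -0.016627 +0.000206 -0.000000 = +0.207776;  D = -0.153519-0.140010i
d^4_{2,-1}: k∈[0..2] ⇒ -0.049851 +0.001848 -0.000009 = -0.048011;  D = +0.046902+0.010262i
d^4_{3,-1}: k∈[0..1] ⇒ +0.007332 -0.000109 = +0.007223;  D = -0.006882+0.002194i
d^4_{4,-1}: single k=0 term ⇒ -0.000652;  D = +0.000439-0.000482i
Y_4^{m'}(θ=2.5251,φ=2.2153) and Σ D·Y over m':
  (+0.0258+0.0057i)·(-0.0418-0.0264i)  (+0.1627-0.0514i)·(-0.1845+0.0700i)  (+0.3586-0.3922i)·(-0.1138+0.3931i)  (+0.1262-0.5734i)·(+0.2226+0.2961i)  (+0.1650+0.5199i)·(-0.1545+0.0000i)  (-0.1535-0.1400i)·(-0.2226+0.2961i)  (+0.0469+0.0103i)·(-0.1138-0.3931i)  (-0.0069+0.0022i)·(+0.1845+0.0700i)  (+0.0004-0.0005i)·(-0.0418+0.0264i)
Y_4^-1(R⁻¹ n̂) = +0.331353+0.001055i

Re=0.3314 Im=0.0011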